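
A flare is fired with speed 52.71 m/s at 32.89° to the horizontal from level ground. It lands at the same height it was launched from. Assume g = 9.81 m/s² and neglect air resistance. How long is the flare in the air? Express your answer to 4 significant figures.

Vertical component: v_y = 52.71 sin 32.89° = 28.623 m/s.
For a projectile landing at launch height, time of flight is t = 2 v_y / g = 2 × 28.623 / 9.81 = 5.835 s.

5.835 s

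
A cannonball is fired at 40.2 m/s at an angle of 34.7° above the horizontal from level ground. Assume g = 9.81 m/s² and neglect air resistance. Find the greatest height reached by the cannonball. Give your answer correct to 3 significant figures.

Vertical component of launch velocity: v_y = 40.2 sin 34.7° = 22.89 m/s.
At the highest point the vertical velocity is zero, so v_y² = 2 g h_max.
h_max = (22.89)² / (2 × 9.81) = 524.0 / 19.62 = 26.7 m.

26.7 m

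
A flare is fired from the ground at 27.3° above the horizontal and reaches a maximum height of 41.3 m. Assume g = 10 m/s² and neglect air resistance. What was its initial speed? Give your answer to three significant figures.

At maximum height v_y = 0, so (v₀ sin θ)² = 2 g H.
v₀ sin 27.3° = √(2 × 10 × 41.3) = 28.74 m/s.
v₀ = 28.74 / sin 27.3° = 28.74 / 0.4586 = 62.7 m/s.

62.7 m/s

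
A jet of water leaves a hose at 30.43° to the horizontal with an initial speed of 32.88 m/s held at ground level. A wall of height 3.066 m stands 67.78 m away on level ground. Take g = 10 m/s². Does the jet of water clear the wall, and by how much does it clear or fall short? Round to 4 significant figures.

Yes — it clears the wall by 8.169 m.

v_x = 32.88 cos 30.43° = 28.351 m/s; v_y0 = 32.88 sin 30.43° = 16.653 m/s.
Time to reach the wall: t = 67.78 / 28.351 = 2.3907 s.
Height at that point: y = 16.653×2.3907 − 5.000×2.3907² = 11.235 m.
That is 11.235 − 3.066 = 8.169 m above the top of the wall, so the jet of water clears it.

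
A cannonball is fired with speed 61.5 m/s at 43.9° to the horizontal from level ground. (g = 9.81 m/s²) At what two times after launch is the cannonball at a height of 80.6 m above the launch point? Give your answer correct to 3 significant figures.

2.78 s and 5.92 s

v_y0 = 61.5 sin 43.9° = 42.64 m/s.
Set y = v_y0 t − ½ g t² = 80.6: 4.905 t² − 42.64 t + 80.6 = 0.
t = [42.64 ± √(1818 − 1581)] / 9.81 = (42.64 ± 15.39) / 9.81, giving t = 2.78 s or t = 5.92 s.
So the cannonball is at 80.6 m at t = 2.78 s (rising) and t = 5.92 s (falling).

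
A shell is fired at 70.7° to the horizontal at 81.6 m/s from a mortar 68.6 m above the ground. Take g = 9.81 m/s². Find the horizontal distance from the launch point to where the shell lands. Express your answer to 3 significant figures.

Components: v_x = 81.6 cos 70.7° = 26.97 m/s, v_y = 81.6 sin 70.7° = 77.01 m/s.
Vertical: 0 = 68.6 + 77.01 t − ½(9.81) t² ⇒ 4.905 t² − 77.01 t − 68.6 = 0.
t = [77.01 + √(5931 + 1346)] / 9.810 = 16.55 s.
Horizontal: R = v_x · t = 26.97 × 16.55 = 446 m.

446 m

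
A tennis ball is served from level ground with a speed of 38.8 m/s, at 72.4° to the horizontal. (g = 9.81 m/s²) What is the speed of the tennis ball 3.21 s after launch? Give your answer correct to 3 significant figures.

v_x = 38.8 cos 72.4° = 11.73 m/s (constant).
v_y(t) = 38.8 sin 72.4° − g t = 36.98 − 9.81 × 3.21 = 5.490 m/s.
Speed = √(v_x² + v_y²) = √(137.6 + 30.14) = 13.0 m/s.

13.0 m/s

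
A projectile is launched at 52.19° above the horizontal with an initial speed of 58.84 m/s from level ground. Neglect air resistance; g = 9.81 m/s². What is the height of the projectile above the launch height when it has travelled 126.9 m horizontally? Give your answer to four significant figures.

102.8 m

v_x = 58.84 cos 52.19° = 36.072 m/s, v_y0 = 58.84 sin 52.19° = 46.486 m/s.
Time to reach x = 126.9 m: t = x / v_x = 126.9 / 36.072 = 3.5180 s.
y = v_y0 t − ½ g t² = 46.486×3.5180 − 4.905×3.5180² = 102.8 m.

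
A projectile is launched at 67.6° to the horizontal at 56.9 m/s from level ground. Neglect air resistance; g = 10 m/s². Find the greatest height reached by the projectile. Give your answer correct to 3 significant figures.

Vertical component of launch velocity: v_y = 56.9 sin 67.6° = 52.61 m/s.
At the highest point the vertical velocity is zero, so v_y² = 2 g h_max.
h_max = (52.61)² / (2 × 10) = 2768 / 20.00 = 138 m.

138 m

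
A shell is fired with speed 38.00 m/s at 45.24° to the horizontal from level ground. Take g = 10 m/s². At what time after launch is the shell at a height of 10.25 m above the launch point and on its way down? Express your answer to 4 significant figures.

4.985 s

v_y0 = 38.00 sin 45.24° = 26.982 m/s.
Set y = v_y0 t − ½ g t² = 10.25: 5.000 t² − 26.982 t + 10.25 = 0.
t = [26.982 ± √(728.03 − 205.00)] / 10 = (26.982 ± 22.870) / 10, giving t = 0.4112 s or t = 4.985 s.
On the way down corresponds to the larger root: t = 4.985 s.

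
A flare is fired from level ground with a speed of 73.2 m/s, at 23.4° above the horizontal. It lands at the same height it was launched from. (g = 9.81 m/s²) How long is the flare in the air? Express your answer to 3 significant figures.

Vertical component: v_y = 73.2 sin 23.4° = 29.07 m/s.
For a projectile landing at launch height, time of flight is t = 2 v_y / g = 2 × 29.07 / 9.81 = 5.93 s.

5.93 s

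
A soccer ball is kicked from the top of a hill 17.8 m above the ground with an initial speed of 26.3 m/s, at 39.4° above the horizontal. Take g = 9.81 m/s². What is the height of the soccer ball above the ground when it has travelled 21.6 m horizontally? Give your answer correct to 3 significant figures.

30.0 m

v_x = 26.3 cos 39.4° = 20.32 m/s, v_y0 = 26.3 sin 39.4° = 16.69 m/s.
Time to reach x = 21.6 m: t = x / v_x = 21.6 / 20.32 = 1.063 s.
y = 17.8 + v_y0 t − ½ g t² = 17.8 + 16.69×1.063 − 4.905×1.063² = 30.0 m.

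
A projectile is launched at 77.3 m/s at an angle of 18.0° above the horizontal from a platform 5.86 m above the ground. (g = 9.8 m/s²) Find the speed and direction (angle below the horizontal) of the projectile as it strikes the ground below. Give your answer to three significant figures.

78.0 m/s at 19.6° below the horizontal

v_x = 77.3 cos 18.0° = 73.52 m/s (constant).
|v_y| at impact = √((23.89)² + 2×9.8×5.86) = 26.18 m/s.
Speed = √(73.52² + 26.18²) = 78.0 m/s; angle = arctan(26.18/73.52) = 19.6° below horizontal.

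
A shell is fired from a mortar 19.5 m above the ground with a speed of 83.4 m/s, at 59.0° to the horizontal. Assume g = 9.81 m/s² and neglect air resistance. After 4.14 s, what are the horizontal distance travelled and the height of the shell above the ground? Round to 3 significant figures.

v_x = 83.4 cos 59.0° = 42.95 m/s; v_y0 = 83.4 sin 59.0° = 71.49 m/s.
x = v_x t = 42.95 × 4.14 = 178 m.
y = 19.5 + v_y0 t − ½ g t² = 231 m.

x = 178 m, y = 231 m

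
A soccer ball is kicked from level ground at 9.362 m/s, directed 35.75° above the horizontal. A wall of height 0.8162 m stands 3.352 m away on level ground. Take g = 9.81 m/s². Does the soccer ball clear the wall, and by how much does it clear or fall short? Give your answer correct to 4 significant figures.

v_x = 9.362 cos 35.75° = 7.5980 m/s; v_y0 = 9.362 sin 35.75° = 5.4697 m/s.
Time to reach the wall: t = 3.352 / 7.5980 = 0.44117 s.
Height at that point: y = 5.4697×0.44117 − 4.905×0.44117² = 1.4584 m.
That is 1.4584 − 0.8162 = 0.6422 m above the top of the wall, so the soccer ball clears it.

Yes — it clears the wall by 0.6422 m.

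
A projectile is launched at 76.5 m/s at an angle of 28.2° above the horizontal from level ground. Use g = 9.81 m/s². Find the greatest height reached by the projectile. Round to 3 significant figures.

Vertical component of launch velocity: v_y = 76.5 sin 28.2° = 36.15 m/s.
At the highest point the vertical velocity is zero, so v_y² = 2 g h_max.
h_max = (36.15)² / (2 × 9.81) = 1307 / 19.62 = 66.6 m.

66.6 m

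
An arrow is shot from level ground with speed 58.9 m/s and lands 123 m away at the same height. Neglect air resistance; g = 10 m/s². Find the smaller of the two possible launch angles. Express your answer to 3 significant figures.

10.4°

Level-ground range: R = v₀² sin(2θ)/g ⇒ sin 2θ = R g / v₀² = 123×10/58.9² = 0.3545.
2θ = arcsin(0.3545) = 20.76° or 180° − 20.76° = 159.24°.
So θ = 10.4° or θ = 79.6°.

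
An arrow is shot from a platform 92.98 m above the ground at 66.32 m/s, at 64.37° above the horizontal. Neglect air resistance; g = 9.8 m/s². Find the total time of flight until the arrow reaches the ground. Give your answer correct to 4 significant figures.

Vertical component: v_y = 66.32 sin 64.37° = 59.795 m/s.
Taking up as positive with launch at y = 92.98 m, landing at y = 0: 0 = 92.98 + 59.795 t − ½(9.8) t².
Solving 4.900 t² − 59.795 t − 92.98 = 0 gives t = [59.795 + √(59.795² + 4·4.900·92.98)] / 9.800 = 13.60 s.

13.60 s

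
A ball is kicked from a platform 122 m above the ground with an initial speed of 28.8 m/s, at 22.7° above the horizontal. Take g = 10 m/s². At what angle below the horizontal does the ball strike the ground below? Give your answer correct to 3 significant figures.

62.3°

v_x = 28.8 cos 22.7° = 26.57 m/s.
At impact |v_y| = √(v_y0² + 2 g h) = √(11.11² + 2×10×122) = 50.63 m/s.
Angle below horizontal = arctan(|v_y| / v_x) = arctan(50.63 / 26.57) = 62.3°.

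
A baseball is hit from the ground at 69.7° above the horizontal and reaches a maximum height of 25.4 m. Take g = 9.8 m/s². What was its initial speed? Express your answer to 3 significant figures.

At maximum height v_y = 0, so (v₀ sin θ)² = 2 g H.
v₀ sin 69.7° = √(2 × 9.8 × 25.4) = 22.31 m/s.
v₀ = 22.31 / sin 69.7° = 22.31 / 0.9379 = 23.8 m/s.

23.8 m/s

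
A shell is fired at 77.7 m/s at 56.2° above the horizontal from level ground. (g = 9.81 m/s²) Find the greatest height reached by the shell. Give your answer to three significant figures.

212 m

Vertical component of launch velocity: v_y = 77.7 sin 56.2° = 64.57 m/s.
At the highest point the vertical velocity is zero, so v_y² = 2 g h_max.
h_max = (64.57)² / (2 × 9.81) = 4169 / 19.62 = 212 m.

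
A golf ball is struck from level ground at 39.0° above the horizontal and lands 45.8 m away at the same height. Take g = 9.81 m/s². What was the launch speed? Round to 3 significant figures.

On level ground, R = v₀² sin(2θ) / g, so v₀ = √(R g / sin 2θ).
sin(2 × 39.0°) = 0.9781.
v₀ = √(45.8 × 9.81 / 0.9781) = √459.4 = 21.4 m/s.

21.4 m/s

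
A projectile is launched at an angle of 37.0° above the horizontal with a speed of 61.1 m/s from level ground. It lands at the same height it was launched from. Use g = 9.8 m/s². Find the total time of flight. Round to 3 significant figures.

7.50 s

Vertical component: v_y = 61.1 sin 37.0° = 36.77 m/s.
For a projectile landing at launch height, time of flight is t = 2 v_y / g = 2 × 36.77 / 9.8 = 7.50 s.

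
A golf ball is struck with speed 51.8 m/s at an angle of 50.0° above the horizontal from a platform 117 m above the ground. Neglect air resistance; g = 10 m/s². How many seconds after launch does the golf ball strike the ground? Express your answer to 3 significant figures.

10.2 s

Vertical component: v_y = 51.8 sin 50.0° = 39.68 m/s.
Taking up as positive with launch at y = 117 m, landing at y = 0: 0 = 117 + 39.68 t − ½(10) t².
Solving 5.000 t² − 39.68 t − 117 = 0 gives t = [39.68 + √(39.68² + 4·5.000·117)] / 10.00 = 10.2 s.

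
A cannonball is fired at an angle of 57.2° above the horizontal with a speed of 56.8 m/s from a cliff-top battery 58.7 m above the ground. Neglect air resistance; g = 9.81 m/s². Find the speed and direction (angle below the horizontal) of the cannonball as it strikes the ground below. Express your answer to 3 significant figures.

66.2 m/s at 62.3° below the horizontal

v_x = 56.8 cos 57.2° = 30.77 m/s (constant).
|v_y| at impact = √((47.74)² + 2×9.81×58.7) = 58.57 m/s.
Speed = √(30.77² + 58.57²) = 66.2 m/s; angle = arctan(58.57/30.77) = 62.3° below horizontal.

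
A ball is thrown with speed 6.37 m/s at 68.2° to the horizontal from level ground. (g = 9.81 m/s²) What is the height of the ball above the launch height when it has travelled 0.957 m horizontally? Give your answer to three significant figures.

v_x = 6.37 cos 68.2° = 2.366 m/s, v_y0 = 6.37 sin 68.2° = 5.914 m/s.
Time to reach x = 0.957 m: t = x / v_x = 0.957 / 2.366 = 0.4045 s.
y = v_y0 t − ½ g t² = 5.914×0.4045 − 4.905×0.4045² = 1.59 m.

1.59 m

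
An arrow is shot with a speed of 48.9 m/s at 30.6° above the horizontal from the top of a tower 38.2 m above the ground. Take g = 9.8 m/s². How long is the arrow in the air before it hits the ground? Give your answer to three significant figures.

Vertical component: v_y = 48.9 sin 30.6° = 24.89 m/s.
Taking up as positive with launch at y = 38.2 m, landing at y = 0: 0 = 38.2 + 24.89 t − ½(9.8) t².
Solving 4.900 t² − 24.89 t − 38.2 = 0 gives t = [24.89 + √(24.89² + 4·4.900·38.2)] / 9.800 = 6.31 s.

6.31 s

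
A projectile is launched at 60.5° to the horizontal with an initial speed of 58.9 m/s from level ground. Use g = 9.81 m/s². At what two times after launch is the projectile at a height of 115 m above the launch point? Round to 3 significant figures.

v_y0 = 58.9 sin 60.5° = 51.26 m/s.
Set y = v_y0 t − ½ g t² = 115: 4.905 t² − 51.26 t + 115 = 0.
t = [51.26 ± √(2628 − 2256)] / 9.81 = (51.26 ± 19.29) / 9.81, giving t = 3.26 s or t = 7.19 s.
So the projectile is at 115 m at t = 3.26 s (rising) and t = 7.19 s (falling).

3.26 s and 7.19 s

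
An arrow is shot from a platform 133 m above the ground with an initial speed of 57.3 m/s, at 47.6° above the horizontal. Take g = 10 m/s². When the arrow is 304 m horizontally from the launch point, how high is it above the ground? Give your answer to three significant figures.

v_x = 57.3 cos 47.6° = 38.64 m/s, v_y0 = 57.3 sin 47.6° = 42.31 m/s.
Time to reach x = 304 m: t = x / v_x = 304 / 38.64 = 7.867 s.
y = 133 + v_y0 t − ½ g t² = 133 + 42.31×7.867 − 5.000×7.867² = 156 m.

156 m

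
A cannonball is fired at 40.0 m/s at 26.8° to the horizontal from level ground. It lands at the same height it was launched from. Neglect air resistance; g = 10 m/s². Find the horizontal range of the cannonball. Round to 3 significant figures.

129 m

For level ground, R = v₀² sin(2θ) / g.
sin(2 × 26.8°) = sin 53.60° = 0.8049.
R = (40.0)² × 0.8049 / 10 = 129 m.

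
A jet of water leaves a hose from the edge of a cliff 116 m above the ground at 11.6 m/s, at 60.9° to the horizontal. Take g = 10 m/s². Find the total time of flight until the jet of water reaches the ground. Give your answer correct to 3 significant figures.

Vertical component: v_y = 11.6 sin 60.9° = 10.14 m/s.
Taking up as positive with launch at y = 116 m, landing at y = 0: 0 = 116 + 10.14 t − ½(10) t².
Solving 5.000 t² − 10.14 t − 116 = 0 gives t = [10.14 + √(10.14² + 4·5.000·116)] / 10.00 = 5.94 s.

5.94 s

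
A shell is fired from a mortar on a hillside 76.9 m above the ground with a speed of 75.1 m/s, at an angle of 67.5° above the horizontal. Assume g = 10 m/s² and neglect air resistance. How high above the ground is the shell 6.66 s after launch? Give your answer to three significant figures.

317 m

v_y0 = 75.1 sin 67.5° = 69.38 m/s.
y(t) = 76.9 + v_y0 t − ½ g t² = 76.9 + 69.38×6.66 − ½×10×6.66² = 317 m.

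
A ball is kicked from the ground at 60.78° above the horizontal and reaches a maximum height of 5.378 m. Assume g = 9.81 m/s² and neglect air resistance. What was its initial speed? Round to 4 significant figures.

At maximum height v_y = 0, so (v₀ sin θ)² = 2 g H.
v₀ sin 60.78° = √(2 × 9.81 × 5.378) = 10.272 m/s.
v₀ = 10.272 / sin 60.78° = 10.272 / 0.8728 = 11.77 m/s.

11.77 m/s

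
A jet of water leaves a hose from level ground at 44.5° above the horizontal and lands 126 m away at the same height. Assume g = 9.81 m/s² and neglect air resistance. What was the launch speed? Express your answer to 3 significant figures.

On level ground, R = v₀² sin(2θ) / g, so v₀ = √(R g / sin 2θ).
sin(2 × 44.5°) = 0.9998.
v₀ = √(126 × 9.81 / 0.9998) = √1236 = 35.2 m/s.

35.2 m/s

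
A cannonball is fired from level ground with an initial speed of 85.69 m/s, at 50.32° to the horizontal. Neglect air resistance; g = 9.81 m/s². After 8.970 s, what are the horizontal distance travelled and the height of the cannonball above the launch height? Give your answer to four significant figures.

x = 490.8 m, y = 196.9 m

v_x = 85.69 cos 50.32° = 54.713 m/s; v_y0 = 85.69 sin 50.32° = 65.949 m/s.
x = v_x t = 54.713 × 8.970 = 490.8 m.
y = v_y0 t − ½ g t² = 65.949×8.970 − 4.905×8.970² = 196.9 m.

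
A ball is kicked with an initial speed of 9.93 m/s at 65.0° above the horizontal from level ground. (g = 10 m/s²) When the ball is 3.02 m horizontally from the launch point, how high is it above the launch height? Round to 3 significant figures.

v_x = 9.93 cos 65.0° = 4.197 m/s, v_y0 = 9.93 sin 65.0° = 9.000 m/s.
Time to reach x = 3.02 m: t = x / v_x = 3.02 / 4.197 = 0.7196 s.
y = v_y0 t − ½ g t² = 9.000×0.7196 − 5.000×0.7196² = 3.89 m.

3.89 m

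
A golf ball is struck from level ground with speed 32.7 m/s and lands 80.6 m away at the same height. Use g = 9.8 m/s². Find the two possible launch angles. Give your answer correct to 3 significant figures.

23.8° and 66.2°

Level-ground range: R = v₀² sin(2θ)/g ⇒ sin 2θ = R g / v₀² = 80.6×9.8/32.7² = 0.7387.
2θ = arcsin(0.7387) = 47.62° or 180° − 47.62° = 132.38°.
So θ = 23.8° or θ = 66.2°.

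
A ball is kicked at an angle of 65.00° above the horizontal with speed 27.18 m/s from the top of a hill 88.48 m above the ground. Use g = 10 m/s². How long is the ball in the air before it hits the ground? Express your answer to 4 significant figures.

7.338 s

Vertical component: v_y = 27.18 sin 65.00° = 24.633 m/s.
Taking up as positive with launch at y = 88.48 m, landing at y = 0: 0 = 88.48 + 24.633 t − ½(10) t².
Solving 5.000 t² − 24.633 t − 88.48 = 0 gives t = [24.633 + √(24.633² + 4·5.000·88.48)] / 10.00 = 7.338 s.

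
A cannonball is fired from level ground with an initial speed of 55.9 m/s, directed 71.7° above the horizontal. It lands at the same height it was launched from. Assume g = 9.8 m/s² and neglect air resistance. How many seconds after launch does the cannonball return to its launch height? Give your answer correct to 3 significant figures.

10.8 s

Vertical component: v_y = 55.9 sin 71.7° = 53.07 m/s.
For a projectile landing at launch height, time of flight is t = 2 v_y / g = 2 × 53.07 / 9.8 = 10.8 s.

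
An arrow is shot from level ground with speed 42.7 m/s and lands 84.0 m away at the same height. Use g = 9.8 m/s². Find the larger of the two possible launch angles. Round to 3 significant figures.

76.6°

Level-ground range: R = v₀² sin(2θ)/g ⇒ sin 2θ = R g / v₀² = 84.0×9.8/42.7² = 0.4515.
2θ = arcsin(0.4515) = 26.84° or 180° − 26.84° = 153.16°.
So θ = 13.4° or θ = 76.6°.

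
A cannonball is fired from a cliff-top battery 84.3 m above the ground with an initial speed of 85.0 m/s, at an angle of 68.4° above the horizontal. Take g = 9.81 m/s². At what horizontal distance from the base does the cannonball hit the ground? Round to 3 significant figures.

Components: v_x = 85.0 cos 68.4° = 31.29 m/s, v_y = 85.0 sin 68.4° = 79.03 m/s.
Vertical: 0 = 84.3 + 79.03 t − ½(9.81) t² ⇒ 4.905 t² − 79.03 t − 84.3 = 0.
t = [79.03 + √(6246 + 1654)] / 9.810 = 17.12 s.
Horizontal: R = v_x · t = 31.29 × 17.12 = 536 m.

536 m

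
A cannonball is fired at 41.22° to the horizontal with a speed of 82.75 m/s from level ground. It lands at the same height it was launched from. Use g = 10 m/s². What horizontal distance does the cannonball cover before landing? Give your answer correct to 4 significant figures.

678.8 m

Components: v_x = 82.75 cos 41.22° = 62.243 m/s, v_y = 82.75 sin 41.22° = 54.528 m/s.
Time of flight (same landing height): t = 2 v_y / g = 2 × 54.528 / 10 = 10.906 s.
Range: R = v_x · t = 62.243 × 10.906 = 678.8 m.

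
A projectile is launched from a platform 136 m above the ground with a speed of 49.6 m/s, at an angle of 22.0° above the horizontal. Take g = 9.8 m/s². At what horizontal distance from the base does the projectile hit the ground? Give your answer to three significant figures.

Components: v_x = 49.6 cos 22.0° = 45.99 m/s, v_y = 49.6 sin 22.0° = 18.58 m/s.
Vertical: 0 = 136 + 18.58 t − ½(9.8) t² ⇒ 4.900 t² − 18.58 t − 136 = 0.
t = [18.58 + √(345.2 + 2666)] / 9.800 = 7.495 s.
Horizontal: R = v_x · t = 45.99 × 7.495 = 345 m.

345 m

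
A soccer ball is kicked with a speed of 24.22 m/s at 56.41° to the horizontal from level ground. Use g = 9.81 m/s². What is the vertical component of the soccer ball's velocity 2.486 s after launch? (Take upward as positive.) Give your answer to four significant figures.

-4.212 m/s

Initial vertical component: v_y0 = 24.22 sin 56.41° = 20.176 m/s.
v_y(t) = v_y0 − g t = 20.176 − 9.81 × 2.486 = -4.212 m/s.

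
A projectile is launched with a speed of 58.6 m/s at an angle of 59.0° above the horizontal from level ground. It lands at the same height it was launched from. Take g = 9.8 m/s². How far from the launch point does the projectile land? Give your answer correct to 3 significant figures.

309 m

For level ground, R = v₀² sin(2θ) / g.
sin(2 × 59.0°) = sin 118.0° = 0.8829.
R = (58.6)² × 0.8829 / 9.8 = 309 m.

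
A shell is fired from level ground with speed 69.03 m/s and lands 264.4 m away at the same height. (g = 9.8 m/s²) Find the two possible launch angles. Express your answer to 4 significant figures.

16.47° and 73.53°

Level-ground range: R = v₀² sin(2θ)/g ⇒ sin 2θ = R g / v₀² = 264.4×9.8/69.03² = 0.5438.
2θ = arcsin(0.5438) = 32.943° or 180° − 32.943° = 147.057°.
So θ = 16.47° or θ = 73.53°.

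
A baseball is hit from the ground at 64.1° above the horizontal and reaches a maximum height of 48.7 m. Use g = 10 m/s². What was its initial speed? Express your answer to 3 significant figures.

At maximum height v_y = 0, so (v₀ sin θ)² = 2 g H.
v₀ sin 64.1° = √(2 × 10 × 48.7) = 31.21 m/s.
v₀ = 31.21 / sin 64.1° = 31.21 / 0.8996 = 34.7 m/s.

34.7 m/s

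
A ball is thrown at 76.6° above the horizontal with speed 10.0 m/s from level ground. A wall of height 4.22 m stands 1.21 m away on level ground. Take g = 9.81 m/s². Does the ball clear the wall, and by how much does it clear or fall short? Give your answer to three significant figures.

No — it falls 0.478 m short of clearing the wall.

v_x = 10.0 cos 76.6° = 2.317 m/s; v_y0 = 10.0 sin 76.6° = 9.728 m/s.
Time to reach the wall: t = 1.21 / 2.317 = 0.5222 s.
Height at that point: y = 9.728×0.5222 − 4.905×0.5222² = 3.742 m.
That is 4.22 − 3.742 = 0.478 m below the top of the wall, so the ball does not clear it.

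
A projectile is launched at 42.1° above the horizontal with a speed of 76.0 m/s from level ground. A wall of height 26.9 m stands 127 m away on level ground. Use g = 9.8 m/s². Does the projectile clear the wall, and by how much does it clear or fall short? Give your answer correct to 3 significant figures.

Yes — it clears the wall by 63.0 m.

v_x = 76.0 cos 42.1° = 56.39 m/s; v_y0 = 76.0 sin 42.1° = 50.95 m/s.
Time to reach the wall: t = 127 / 56.39 = 2.252 s.
Height at that point: y = 50.95×2.252 − 4.900×2.252² = 89.89 m.
That is 89.89 − 26.9 = 63.0 m above the top of the wall, so the projectile clears it.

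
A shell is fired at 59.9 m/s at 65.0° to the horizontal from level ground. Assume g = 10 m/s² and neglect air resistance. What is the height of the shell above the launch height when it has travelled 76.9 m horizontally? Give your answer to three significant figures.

119 m

v_x = 59.9 cos 65.0° = 25.31 m/s, v_y0 = 59.9 sin 65.0° = 54.29 m/s.
Time to reach x = 76.9 m: t = x / v_x = 76.9 / 25.31 = 3.038 s.
y = v_y0 t − ½ g t² = 54.29×3.038 − 5.000×3.038² = 119 m.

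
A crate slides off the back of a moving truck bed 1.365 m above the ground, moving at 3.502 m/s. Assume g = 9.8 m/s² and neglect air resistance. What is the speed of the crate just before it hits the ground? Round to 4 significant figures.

Fall time: t = √(2 × 1.365 / 9.8) = 0.52780 s.
At impact: v_x = 3.502 m/s (unchanged), v_y = g t = 9.8 × 0.52780 = 5.1724 m/s.
Speed = √(v_x² + v_y²) = √(12.264 + 26.754) = 6.246 m/s.

6.246 m/s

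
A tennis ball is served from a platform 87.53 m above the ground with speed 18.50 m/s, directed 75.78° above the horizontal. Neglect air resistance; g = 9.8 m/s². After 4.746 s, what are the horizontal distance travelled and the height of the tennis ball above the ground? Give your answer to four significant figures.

v_x = 18.50 cos 75.78° = 4.5444 m/s; v_y0 = 18.50 sin 75.78° = 17.933 m/s.
x = v_x t = 4.5444 × 4.746 = 21.57 m.
y = 87.53 + v_y0 t − ½ g t² = 62.27 m.

x = 21.57 m, y = 62.27 m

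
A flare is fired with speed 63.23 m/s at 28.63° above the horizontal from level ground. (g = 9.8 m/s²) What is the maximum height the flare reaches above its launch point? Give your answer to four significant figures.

46.83 m

Vertical component of launch velocity: v_y = 63.23 sin 28.63° = 30.297 m/s.
At the highest point the vertical velocity is zero, so v_y² = 2 g h_max.
h_max = (30.297)² / (2 × 9.8) = 917.91 / 19.60 = 46.83 m.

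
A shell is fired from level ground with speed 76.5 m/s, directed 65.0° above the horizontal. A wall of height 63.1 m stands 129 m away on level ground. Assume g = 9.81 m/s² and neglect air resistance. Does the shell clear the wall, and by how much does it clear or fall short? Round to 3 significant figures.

Yes — it clears the wall by 135 m.

v_x = 76.5 cos 65.0° = 32.33 m/s; v_y0 = 76.5 sin 65.0° = 69.33 m/s.
Time to reach the wall: t = 129 / 32.33 = 3.990 s.
Height at that point: y = 69.33×3.990 − 4.905×3.990² = 198.5 m.
That is 198.5 − 63.1 = 135 m above the top of the wall, so the shell clears it.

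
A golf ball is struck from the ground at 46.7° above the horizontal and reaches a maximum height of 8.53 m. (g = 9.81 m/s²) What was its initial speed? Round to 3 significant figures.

17.8 m/s

At maximum height v_y = 0, so (v₀ sin θ)² = 2 g H.
v₀ sin 46.7° = √(2 × 9.81 × 8.53) = 12.94 m/s.
v₀ = 12.94 / sin 46.7° = 12.94 / 0.7278 = 17.8 m/s.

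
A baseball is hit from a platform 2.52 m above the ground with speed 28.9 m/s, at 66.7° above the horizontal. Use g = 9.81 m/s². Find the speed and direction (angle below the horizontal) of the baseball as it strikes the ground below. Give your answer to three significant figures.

v_x = 28.9 cos 66.7° = 11.43 m/s (constant).
|v_y| at impact = √((26.54)² + 2×9.81×2.52) = 27.46 m/s.
Speed = √(11.43² + 27.46²) = 29.7 m/s; angle = arctan(27.46/11.43) = 67.4° below horizontal.

29.7 m/s at 67.4° below the horizontal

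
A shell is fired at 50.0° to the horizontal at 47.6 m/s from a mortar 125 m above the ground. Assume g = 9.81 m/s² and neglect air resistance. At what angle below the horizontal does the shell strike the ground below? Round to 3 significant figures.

v_x = 47.6 cos 50.0° = 30.60 m/s.
At impact |v_y| = √(v_y0² + 2 g h) = √(36.46² + 2×9.81×125) = 61.50 m/s.
Angle below horizontal = arctan(|v_y| / v_x) = arctan(61.50 / 30.60) = 63.5°.

63.5°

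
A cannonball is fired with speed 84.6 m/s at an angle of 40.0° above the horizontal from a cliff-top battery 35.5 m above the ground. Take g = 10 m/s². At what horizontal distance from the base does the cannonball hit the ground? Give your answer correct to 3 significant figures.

745 m

Components: v_x = 84.6 cos 40.0° = 64.81 m/s, v_y = 84.6 sin 40.0° = 54.38 m/s.
Vertical: 0 = 35.5 + 54.38 t − ½(10) t² ⇒ 5.000 t² − 54.38 t − 35.5 = 0.
t = [54.38 + √(2957 + 710.0)] / 10.00 = 11.49 s.
Horizontal: R = v_x · t = 64.81 × 11.49 = 745 m.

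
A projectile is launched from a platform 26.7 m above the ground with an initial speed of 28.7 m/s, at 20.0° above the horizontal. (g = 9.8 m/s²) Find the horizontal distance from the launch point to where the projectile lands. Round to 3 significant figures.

Components: v_x = 28.7 cos 20.0° = 26.97 m/s, v_y = 28.7 sin 20.0° = 9.816 m/s.
Vertical: 0 = 26.7 + 9.816 t − ½(9.8) t² ⇒ 4.900 t² − 9.816 t − 26.7 = 0.
t = [9.816 + √(96.35 + 523.3)] / 9.800 = 3.542 s.
Horizontal: R = v_x · t = 26.97 × 3.542 = 95.5 m.

95.5 m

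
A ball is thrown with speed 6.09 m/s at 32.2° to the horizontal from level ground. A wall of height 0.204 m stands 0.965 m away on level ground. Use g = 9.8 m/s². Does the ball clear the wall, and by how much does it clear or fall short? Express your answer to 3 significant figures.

v_x = 6.09 cos 32.2° = 5.153 m/s; v_y0 = 6.09 sin 32.2° = 3.245 m/s.
Time to reach the wall: t = 0.965 / 5.153 = 0.1873 s.
Height at that point: y = 3.245×0.1873 − 4.900×0.1873² = 0.4359 m.
That is 0.4359 − 0.204 = 0.232 m above the top of the wall, so the ball clears it.

Yes — it clears the wall by 0.232 m.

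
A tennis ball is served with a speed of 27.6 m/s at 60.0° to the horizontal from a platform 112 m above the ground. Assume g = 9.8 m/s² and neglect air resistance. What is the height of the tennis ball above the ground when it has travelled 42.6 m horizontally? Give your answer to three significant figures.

v_x = 27.6 cos 60.0° = 13.80 m/s, v_y0 = 27.6 sin 60.0° = 23.90 m/s.
Time to reach x = 42.6 m: t = x / v_x = 42.6 / 13.80 = 3.087 s.
y = 112 + v_y0 t − ½ g t² = 112 + 23.90×3.087 − 4.900×3.087² = 139 m.

139 m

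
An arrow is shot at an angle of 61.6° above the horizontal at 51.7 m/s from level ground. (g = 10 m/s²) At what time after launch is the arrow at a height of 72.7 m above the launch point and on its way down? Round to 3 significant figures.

7.03 s

v_y0 = 51.7 sin 61.6° = 45.48 m/s.
Set y = v_y0 t − ½ g t² = 72.7: 5.000 t² − 45.48 t + 72.7 = 0.
t = [45.48 ± √(2068 − 1454)] / 10 = (45.48 ± 24.78) / 10, giving t = 2.07 s or t = 7.03 s.
On the way down corresponds to the larger root: t = 7.03 s.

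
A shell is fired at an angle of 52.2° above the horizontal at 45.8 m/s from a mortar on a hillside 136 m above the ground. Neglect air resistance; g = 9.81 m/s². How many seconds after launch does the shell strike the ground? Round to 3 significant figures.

10.1 s

Vertical component: v_y = 45.8 sin 52.2° = 36.19 m/s.
Taking up as positive with launch at y = 136 m, landing at y = 0: 0 = 136 + 36.19 t − ½(9.81) t².
Solving 4.905 t² − 36.19 t − 136 = 0 gives t = [36.19 + √(36.19² + 4·4.905·136)] / 9.810 = 10.1 s.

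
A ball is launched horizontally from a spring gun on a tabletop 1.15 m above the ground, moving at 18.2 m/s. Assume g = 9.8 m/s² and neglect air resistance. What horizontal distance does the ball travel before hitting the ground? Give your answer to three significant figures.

Initial vertical velocity is zero, so the fall time comes from h = ½ g t²: t = √(2 × 1.15 / 9.8) = 0.4845 s.
Horizontal motion is uniform at 18.2 m/s, so x = 18.2 × 0.4845 = 8.82 m.

8.82 m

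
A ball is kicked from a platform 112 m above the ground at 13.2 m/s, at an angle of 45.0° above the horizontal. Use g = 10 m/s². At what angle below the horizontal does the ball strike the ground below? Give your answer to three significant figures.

v_x = 13.2 cos 45.0° = 9.334 m/s.
At impact |v_y| = √(v_y0² + 2 g h) = √(9.334² + 2×10×112) = 48.24 m/s.
Angle below horizontal = arctan(|v_y| / v_x) = arctan(48.24 / 9.334) = 79.0°.

79.0°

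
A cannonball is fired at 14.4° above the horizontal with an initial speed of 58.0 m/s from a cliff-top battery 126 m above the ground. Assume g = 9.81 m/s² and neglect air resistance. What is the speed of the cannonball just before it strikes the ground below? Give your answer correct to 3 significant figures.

76.4 m/s

v_x = 58.0 cos 14.4° = 56.18 m/s is unchanged throughout.
For the vertical component, v_y² = v_y0² + 2 g h = (14.42)² + 2×9.81×126 = 2680, so |v_y| = 51.77 m/s.
Impact speed = √(v_x² + v_y²) = √(3156 + 2680) = 76.4 m/s.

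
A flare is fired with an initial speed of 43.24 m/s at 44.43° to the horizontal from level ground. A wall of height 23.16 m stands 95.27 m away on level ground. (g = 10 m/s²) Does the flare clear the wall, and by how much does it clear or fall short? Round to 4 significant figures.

v_x = 43.24 cos 44.43° = 30.878 m/s; v_y0 = 43.24 sin 44.43° = 30.270 m/s.
Time to reach the wall: t = 95.27 / 30.878 = 3.0854 s.
Height at that point: y = 30.270×3.0854 − 5.000×3.0854² = 45.797 m.
That is 45.797 − 23.16 = 22.64 m above the top of the wall, so the flare clears it.

Yes — it clears the wall by 22.64 m.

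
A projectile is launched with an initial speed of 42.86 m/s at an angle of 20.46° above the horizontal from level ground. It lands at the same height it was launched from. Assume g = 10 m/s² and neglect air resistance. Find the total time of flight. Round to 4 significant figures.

2.996 s

Vertical component: v_y = 42.86 sin 20.46° = 14.982 m/s.
For a projectile landing at launch height, time of flight is t = 2 v_y / g = 2 × 14.982 / 10 = 2.996 s.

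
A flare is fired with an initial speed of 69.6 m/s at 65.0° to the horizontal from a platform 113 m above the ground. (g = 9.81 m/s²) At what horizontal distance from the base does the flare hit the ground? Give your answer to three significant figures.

425 m

Components: v_x = 69.6 cos 65.0° = 29.41 m/s, v_y = 69.6 sin 65.0° = 63.08 m/s.
Vertical: 0 = 113 + 63.08 t − ½(9.81) t² ⇒ 4.905 t² − 63.08 t − 113 = 0.
t = [63.08 + √(3979 + 2217)] / 9.810 = 14.45 s.
Horizontal: R = v_x · t = 29.41 × 14.45 = 425 m.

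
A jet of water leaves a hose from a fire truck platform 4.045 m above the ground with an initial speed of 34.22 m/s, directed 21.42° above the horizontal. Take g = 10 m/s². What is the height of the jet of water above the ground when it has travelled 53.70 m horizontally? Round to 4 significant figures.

v_x = 34.22 cos 21.42° = 31.856 m/s, v_y0 = 34.22 sin 21.42° = 12.497 m/s.
Time to reach x = 53.70 m: t = x / v_x = 53.70 / 31.856 = 1.6857 s.
y = 4.045 + v_y0 t − ½ g t² = 4.045 + 12.497×1.6857 − 5.000×1.6857² = 10.90 m.

10.90 m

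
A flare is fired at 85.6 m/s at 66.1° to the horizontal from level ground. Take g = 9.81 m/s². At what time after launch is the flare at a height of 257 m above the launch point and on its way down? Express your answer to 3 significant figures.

11.3 s

v_y0 = 85.6 sin 66.1° = 78.26 m/s.
Set y = v_y0 t − ½ g t² = 257: 4.905 t² − 78.26 t + 257 = 0.
t = [78.26 ± √(6125 − 5042)] / 9.81 = (78.26 ± 32.91) / 9.81, giving t = 4.62 s or t = 11.3 s.
On the way down corresponds to the larger root: t = 11.3 s.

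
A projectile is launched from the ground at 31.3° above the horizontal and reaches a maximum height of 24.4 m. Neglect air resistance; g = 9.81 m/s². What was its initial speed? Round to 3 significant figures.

At maximum height v_y = 0, so (v₀ sin θ)² = 2 g H.
v₀ sin 31.3° = √(2 × 9.81 × 24.4) = 21.88 m/s.
v₀ = 21.88 / sin 31.3° = 21.88 / 0.5195 = 42.1 m/s.

42.1 m/s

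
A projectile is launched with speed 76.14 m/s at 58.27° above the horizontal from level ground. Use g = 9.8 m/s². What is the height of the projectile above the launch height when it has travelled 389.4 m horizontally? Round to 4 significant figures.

v_x = 76.14 cos 58.27° = 40.043 m/s, v_y0 = 76.14 sin 58.27° = 64.760 m/s.
Time to reach x = 389.4 m: t = x / v_x = 389.4 / 40.043 = 9.7245 s.
y = v_y0 t − ½ g t² = 64.760×9.7245 − 4.900×9.7245² = 166.4 m.

166.4 m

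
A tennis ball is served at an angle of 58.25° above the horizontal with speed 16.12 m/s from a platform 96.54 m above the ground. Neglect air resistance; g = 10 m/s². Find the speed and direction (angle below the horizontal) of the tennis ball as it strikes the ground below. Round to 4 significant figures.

v_x = 16.12 cos 58.25° = 8.4826 m/s (constant).
|v_y| at impact = √((13.708)² + 2×10×96.54) = 46.029 m/s.
Speed = √(8.4826² + 46.029²) = 46.80 m/s; angle = arctan(46.029/8.4826) = 79.56° below horizontal.

46.80 m/s at 79.56° below the horizontal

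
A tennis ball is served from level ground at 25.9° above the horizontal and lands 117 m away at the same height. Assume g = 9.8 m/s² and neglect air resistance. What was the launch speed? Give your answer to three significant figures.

38.2 m/s

On level ground, R = v₀² sin(2θ) / g, so v₀ = √(R g / sin 2θ).
sin(2 × 25.9°) = 0.7859.
v₀ = √(117 × 9.8 / 0.7859) = √1459 = 38.2 m/s.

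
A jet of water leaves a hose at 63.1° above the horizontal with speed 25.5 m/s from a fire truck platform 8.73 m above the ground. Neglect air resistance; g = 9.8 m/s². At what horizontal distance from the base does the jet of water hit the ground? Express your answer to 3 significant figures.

Components: v_x = 25.5 cos 63.1° = 11.54 m/s, v_y = 25.5 sin 63.1° = 22.74 m/s.
Vertical: 0 = 8.73 + 22.74 t − ½(9.8) t² ⇒ 4.900 t² − 22.74 t − 8.73 = 0.
t = [22.74 + √(517.1 + 171.1)] / 9.800 = 4.997 s.
Horizontal: R = v_x · t = 11.54 × 4.997 = 57.7 m.

57.7 m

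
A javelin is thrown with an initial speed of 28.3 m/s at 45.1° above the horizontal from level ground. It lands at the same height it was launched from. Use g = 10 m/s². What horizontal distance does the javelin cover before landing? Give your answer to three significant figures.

Components: v_x = 28.3 cos 45.1° = 19.98 m/s, v_y = 28.3 sin 45.1° = 20.05 m/s.
Time of flight (same landing height): t = 2 v_y / g = 2 × 20.05 / 10 = 4.010 s.
Range: R = v_x · t = 19.98 × 4.010 = 80.1 m.

80.1 m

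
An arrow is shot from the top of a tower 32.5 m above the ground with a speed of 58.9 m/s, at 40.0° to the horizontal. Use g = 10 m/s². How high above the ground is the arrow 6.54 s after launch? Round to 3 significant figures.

66.2 m

v_y0 = 58.9 sin 40.0° = 37.86 m/s.
y(t) = 32.5 + v_y0 t − ½ g t² = 32.5 + 37.86×6.54 − ½×10×6.54² = 66.2 m.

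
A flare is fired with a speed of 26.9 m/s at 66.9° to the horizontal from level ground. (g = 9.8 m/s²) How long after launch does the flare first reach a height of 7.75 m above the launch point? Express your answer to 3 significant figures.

v_y0 = 26.9 sin 66.9° = 24.74 m/s.
Set y = v_y0 t − ½ g t² = 7.75: 4.900 t² − 24.74 t + 7.75 = 0.
t = [24.74 ± √(612.1 − 151.9)] / 9.8 = (24.74 ± 21.45) / 9.8, giving t = 0.336 s or t = 4.71 s.
The flare is on the way up at the first time, so t = 0.336 s.

0.336 s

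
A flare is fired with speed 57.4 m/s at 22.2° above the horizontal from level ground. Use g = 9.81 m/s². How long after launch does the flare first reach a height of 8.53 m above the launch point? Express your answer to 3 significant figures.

v_y0 = 57.4 sin 22.2° = 21.69 m/s.
Set y = v_y0 t − ½ g t² = 8.53: 4.905 t² − 21.69 t + 8.53 = 0.
t = [21.69 ± √(470.5 − 167.4)] / 9.81 = (21.69 ± 17.41) / 9.81, giving t = 0.436 s or t = 3.99 s.
The flare is on the way up at the first time, so t = 0.436 s.

0.436 s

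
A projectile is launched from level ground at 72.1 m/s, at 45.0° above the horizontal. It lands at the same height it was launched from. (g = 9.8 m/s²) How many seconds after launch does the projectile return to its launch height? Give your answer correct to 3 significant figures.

10.4 s

Vertical component: v_y = 72.1 sin 45.0° = 50.98 m/s.
For a projectile landing at launch height, time of flight is t = 2 v_y / g = 2 × 50.98 / 9.8 = 10.4 s.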